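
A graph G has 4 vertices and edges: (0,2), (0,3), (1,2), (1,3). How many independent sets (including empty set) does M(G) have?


An independent set in a graphic matroid is an acyclic edge subset.
G has 4 vertices and 4 edges.
Enumerate all 2^4 = 16 subsets, checking for acyclicity.
Total independent sets = 15.

15


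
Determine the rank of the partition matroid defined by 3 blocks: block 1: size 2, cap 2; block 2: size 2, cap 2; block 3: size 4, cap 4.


Rank of a partition matroid = sum of min(|Si|, ci) for each block.
= min(2,2) + min(2,2) + min(4,4)
= 2 + 2 + 4
= 8.

8


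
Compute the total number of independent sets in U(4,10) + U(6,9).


For a direct sum, |I(M1+M2)| = |I(M1)| * |I(M2)|.
|I(U(4,10))| = sum C(10,k) for k=0..4 = 386.
|I(U(6,9))| = sum C(9,k) for k=0..6 = 466.
Total = 386 * 466 = 179876.

179876


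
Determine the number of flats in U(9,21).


Flats of U(9,21): every subset of size < 9 is a flat, plus E itself.
Count = C(21,0) + C(21,1) + C(21,2) + C(21,3) + C(21,4) + C(21,5) + C(21,6) + C(21,7) + C(21,8) + 1
     = 1 + 21 + 210 + 1330 + 5985 + 20349 + 54264 + 116280 + 203490 + 1
     = 401931.

401931


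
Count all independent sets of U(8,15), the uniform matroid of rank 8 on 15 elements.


Independent sets of U(8,15) are all subsets of size <= 8.
Count = C(15,0) + C(15,1) + C(15,2) + C(15,3) + C(15,4) + C(15,5) + C(15,6) + C(15,7) + C(15,8)
     = 1 + 15 + 105 + 455 + 1365 + 3003 + 5005 + 6435 + 6435
     = 22819.

22819


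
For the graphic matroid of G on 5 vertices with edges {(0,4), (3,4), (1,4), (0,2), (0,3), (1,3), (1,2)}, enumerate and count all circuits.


A circuit in a graphic matroid = edge set of a simple cycle.
G has 5 vertices and 7 edges.
Enumerating all minimal edge subsets forming cycles...
Total circuits found: 7.

7


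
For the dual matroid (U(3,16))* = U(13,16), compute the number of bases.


The dual of U(r,n) is U(n-r, n) = U(13,16).
Bases of U(13,16) are all (13)-element subsets.
|B(M*)| = C(16,13) = 16! / (13! * 3!) = 560.

560


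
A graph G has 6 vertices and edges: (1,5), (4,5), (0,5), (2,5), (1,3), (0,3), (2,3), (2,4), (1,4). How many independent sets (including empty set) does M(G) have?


An independent set in a graphic matroid is an acyclic edge subset.
G has 6 vertices and 9 edges.
Enumerate all 2^9 = 512 subsets, checking for acyclicity.
Total independent sets = 306.

306


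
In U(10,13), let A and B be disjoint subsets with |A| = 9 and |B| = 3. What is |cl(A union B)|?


|A union B| = 9 + 3 = 12 (disjoint).
In U(10,13), cl(S) = S if |S| < 10, else cl(S) = E.
Since 12 >= 10, cl(A union B) = E.
|cl(A union B)| = 13.

13


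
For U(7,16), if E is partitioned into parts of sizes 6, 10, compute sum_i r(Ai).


r(Ai) = min(|Ai|, 7) for each part.
Sum = min(6,7) + min(10,7)
    = 6 + 7
    = 13.

13


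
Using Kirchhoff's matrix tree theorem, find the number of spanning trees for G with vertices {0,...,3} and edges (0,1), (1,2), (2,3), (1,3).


By Kirchhoff's matrix tree theorem, the number of spanning trees equals
the determinant of any cofactor of the Laplacian matrix L.
G has 4 vertices and 4 edges.
Computing the (3 x 3) cofactor determinant gives 3.

3


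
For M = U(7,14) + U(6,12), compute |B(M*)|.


(M1+M2)* = M1* + M2*.
M1* = U(7,14), bases: C(14,7) = 3432.
M2* = U(6,12), bases: C(12,6) = 924.
|B(M*)| = 3432 * 924 = 3171168.

3171168


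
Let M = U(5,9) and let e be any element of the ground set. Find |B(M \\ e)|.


Deleting e from U(5,9) gives U(5,8) since n > r.
Bases of U(5,8) = (8 choose 5) = 56.

56


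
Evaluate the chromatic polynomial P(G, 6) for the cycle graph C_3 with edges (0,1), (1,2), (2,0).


P(C_3, k) = (k-1)^3 + (-1)^3*(k-1).
P(6) = (5)^3 - 5
= 125 - 5 = 120.

120


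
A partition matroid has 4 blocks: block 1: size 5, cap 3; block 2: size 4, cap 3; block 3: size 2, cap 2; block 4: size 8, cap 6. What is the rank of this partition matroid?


Rank of a partition matroid = sum of min(|Si|, ci) for each block.
= min(5,3) + min(4,3) + min(2,2) + min(8,6)
= 3 + 3 + 2 + 6
= 14.

14


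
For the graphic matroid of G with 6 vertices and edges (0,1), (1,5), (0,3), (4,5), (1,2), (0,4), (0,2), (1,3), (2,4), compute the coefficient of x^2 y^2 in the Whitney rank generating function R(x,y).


R(x,y) = sum over A in 2^E of x^(r(E)-r(A)) * y^(|A|-r(A)).
G has 6 vertices, 9 edges. r(E) = 5.
Enumerate all 2^9 = 512 subsets.
Count subsets with r(E)-r(A)=2 and |A|-r(A)=2: 2.

2


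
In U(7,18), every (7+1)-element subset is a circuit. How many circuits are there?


In U(7,18), circuits are the (8)-element subsets.
Any set of 8 elements is dependent, and removing any one element gives
an independent set of size 7, so it is a minimal dependent set.
Number of circuits = C(18,8) = 43758.

43758


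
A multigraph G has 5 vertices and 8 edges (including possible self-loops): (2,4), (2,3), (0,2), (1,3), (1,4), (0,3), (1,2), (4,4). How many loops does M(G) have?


In a graphic matroid, a loop is a self-loop edge (u,u) with rank 0.
Examining all 8 edges for self-loops...
Self-loops found: (4,4)
Number of loops = 1.

1


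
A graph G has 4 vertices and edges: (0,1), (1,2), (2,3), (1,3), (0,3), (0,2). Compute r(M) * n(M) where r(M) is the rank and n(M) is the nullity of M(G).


r(M) = |V| - c = 4 - 1 = 3.
nullity = |E| - r(M) = 6 - 3 = 3.
Product = 3 * 3 = 9.

9


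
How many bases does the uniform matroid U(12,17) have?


Bases of U(12,17) are all 12-element subsets of the 17-element ground set.
Number of bases = C(17,12).
C(17,12) = 6188.

6188


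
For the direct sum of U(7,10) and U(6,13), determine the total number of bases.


Bases of a direct sum M1 + M2: |B| = |B(M1)| * |B(M2)|.
|B(U(7,10))| = C(10,7) = 120.
|B(U(6,13))| = C(13,6) = 1716.
Total bases = 120 * 1716 = 205920.

205920


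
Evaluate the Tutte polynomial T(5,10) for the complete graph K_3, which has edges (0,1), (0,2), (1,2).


T(K_3; x,y) = x^2 + x + y.
T(5,10) = 25 + 5 + 10 = 40.

40


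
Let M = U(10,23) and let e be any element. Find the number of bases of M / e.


Contracting e from U(10,23) gives U(9,22).
Bases of U(9,22) = C(22,9) = 497420.

497420


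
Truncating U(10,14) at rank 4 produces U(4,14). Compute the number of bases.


Truncating U(10,14) to rank 4 gives U(4,14).
Bases of U(4,14) are all 4-element subsets of 14 elements.
Number of bases = C(14,4) = 14! / (4! * 10!) = 1001.

1001


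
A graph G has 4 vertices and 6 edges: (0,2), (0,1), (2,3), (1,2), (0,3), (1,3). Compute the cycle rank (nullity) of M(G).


Cycle rank (nullity) = |E| - r(M) = |E| - (|V| - c).
|E| = 6, |V| = 4, c = 1.
Nullity = 6 - (4 - 1) = 6 - 3 = 3.

3


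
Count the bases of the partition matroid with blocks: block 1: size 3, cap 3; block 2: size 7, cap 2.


A basis picks exactly ci elements from block i.
Number of bases = product of C(|Si|, ci).
= C(3,3) * C(7,2)
= 1 * 21
= 21.

21


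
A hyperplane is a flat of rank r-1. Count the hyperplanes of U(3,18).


Hyperplanes of U(3,18) are flats of rank 2.
In a uniform matroid, these are exactly the (2)-element subsets.
Count = C(18,2) = (18 * 17) / (1 * 2) = 153.

153


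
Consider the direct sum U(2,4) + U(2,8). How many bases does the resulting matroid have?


Bases of a direct sum M1 + M2: |B| = |B(M1)| * |B(M2)|.
|B(U(2,4))| = C(4,2) = 6.
|B(U(2,8))| = C(8,2) = 28.
Total bases = 6 * 28 = 168.

168


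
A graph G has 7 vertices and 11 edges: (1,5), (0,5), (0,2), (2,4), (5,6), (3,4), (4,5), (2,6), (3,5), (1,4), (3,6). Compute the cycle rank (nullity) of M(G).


Cycle rank (nullity) = |E| - r(M) = |E| - (|V| - c).
|E| = 11, |V| = 7, c = 1.
Nullity = 11 - (7 - 1) = 11 - 6 = 5.

5


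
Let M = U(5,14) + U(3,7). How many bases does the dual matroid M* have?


(M1+M2)* = M1* + M2*.
M1* = U(9,14), bases: C(14,9) = 2002.
M2* = U(4,7), bases: C(7,4) = 35.
|B(M*)| = 2002 * 35 = 70070.

70070


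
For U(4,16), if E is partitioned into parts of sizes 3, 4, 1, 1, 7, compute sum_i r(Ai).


r(Ai) = min(|Ai|, 4) for each part.
Sum = min(3,4) + min(4,4) + min(1,4) + min(1,4) + min(7,4)
    = 3 + 4 + 1 + 1 + 4
    = 13.

13


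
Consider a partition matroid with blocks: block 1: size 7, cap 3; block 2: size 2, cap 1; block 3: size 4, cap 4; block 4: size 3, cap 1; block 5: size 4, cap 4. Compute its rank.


Rank of a partition matroid = sum of min(|Si|, ci) for each block.
= min(7,3) + min(2,1) + min(4,4) + min(3,1) + min(4,4)
= 3 + 1 + 4 + 1 + 4
= 13.

13


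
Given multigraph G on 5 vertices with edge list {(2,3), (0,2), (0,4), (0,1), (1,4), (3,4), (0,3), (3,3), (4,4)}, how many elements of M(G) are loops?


In a graphic matroid, a loop is a self-loop edge (u,u) with rank 0.
Examining all 9 edges for self-loops...
Self-loops found: (3,3), (4,4)
Number of loops = 2.

2


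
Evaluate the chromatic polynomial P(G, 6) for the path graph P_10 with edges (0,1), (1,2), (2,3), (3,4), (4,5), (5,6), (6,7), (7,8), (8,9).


P(P_10, k) = k * (k-1)^(9).
P(6) = 6 * 5^9 = 6 * 1953125 = 11718750.

11718750


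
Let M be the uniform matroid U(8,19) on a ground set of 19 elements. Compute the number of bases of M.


Bases of U(8,19) are all 8-element subsets of the 19-element ground set.
Number of bases = C(19,8).
C(19,8) = 75582.

75582


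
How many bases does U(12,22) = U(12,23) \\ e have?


Deleting e from U(12,23) gives U(12,22) since n > r.
Bases of U(12,22) = C(22,12) = 646646.

646646


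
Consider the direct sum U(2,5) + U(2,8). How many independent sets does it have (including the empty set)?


For a direct sum, |I(M1+M2)| = |I(M1)| * |I(M2)|.
|I(U(2,5))| = sum C(5,k) for k=0..2 = 16.
|I(U(2,8))| = sum C(8,k) for k=0..2 = 37.
Total = 16 * 37 = 592.

592


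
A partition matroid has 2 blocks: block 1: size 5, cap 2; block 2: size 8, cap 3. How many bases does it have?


A basis picks exactly ci elements from block i.
Number of bases = product of C(|Si|, ci).
= C(5,2) * C(8,3)
= 10 * 56
= 560.

560


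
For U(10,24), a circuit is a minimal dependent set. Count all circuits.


In U(10,24), circuits are the (11)-element subsets.
Any set of 11 elements is dependent, and removing any one element gives
an independent set of size 10, so it is a minimal dependent set.
Number of circuits = (24 choose 11) = 2496144.

2496144


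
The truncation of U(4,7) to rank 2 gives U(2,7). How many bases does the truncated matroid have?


Truncating U(4,7) to rank 2 gives U(2,7).
Bases of U(2,7) are all 2-element subsets of 7 elements.
Number of bases = C(7,2) = 7! / (2! * 5!) = 21.

21


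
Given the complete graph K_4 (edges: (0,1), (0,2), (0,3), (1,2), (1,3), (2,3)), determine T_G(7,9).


T(K_4; x,y) = x^3 + 3x^2 + 4xy + 2x + y^3 + 3y^2 + 2y.
Substituting x=7, y=9:
= 343 + 147 + 252 + 14 + 729 + 243 + 18
= 1746.

1746


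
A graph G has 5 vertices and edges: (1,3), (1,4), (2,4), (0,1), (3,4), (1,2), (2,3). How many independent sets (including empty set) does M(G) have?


An independent set in a graphic matroid is an acyclic edge subset.
G has 5 vertices and 7 edges.
Enumerate all 2^7 = 128 subsets, checking for acyclicity.
Total independent sets = 76.

76


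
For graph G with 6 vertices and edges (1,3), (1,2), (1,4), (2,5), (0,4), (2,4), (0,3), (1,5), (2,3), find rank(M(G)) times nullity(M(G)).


r(M) = |V| - c = 6 - 1 = 5.
nullity = |E| - r(M) = 9 - 5 = 4.
Product = 5 * 4 = 20.

20


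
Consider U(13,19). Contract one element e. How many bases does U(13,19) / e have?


Contracting e from U(13,19) gives U(12,18).
Bases of U(12,18) = C(18,12) = 18564.

18564


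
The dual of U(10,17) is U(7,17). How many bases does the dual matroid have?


The dual of U(r,n) is U(n-r, n) = U(7,17).
Bases of U(7,17) are all (7)-element subsets.
|B(M*)| = C(17,7) = 17! / (7! * 10!) = 19448.

19448


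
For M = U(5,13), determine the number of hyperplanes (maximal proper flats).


Hyperplanes of U(5,13) are flats of rank 4.
In a uniform matroid, these are exactly the (4)-element subsets.
Count = C(13,4) = (13 * 12 * 11 * 10) / (1 * 2 * 3 * 4) = 715.

715


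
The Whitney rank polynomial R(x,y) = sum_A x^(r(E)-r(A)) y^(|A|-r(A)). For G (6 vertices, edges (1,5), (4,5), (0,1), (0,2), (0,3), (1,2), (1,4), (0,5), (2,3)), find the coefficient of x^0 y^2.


R(x,y) = sum over A in 2^E of x^(r(E)-r(A)) * y^(|A|-r(A)).
G has 6 vertices, 9 edges. r(E) = 5.
Enumerate all 2^9 = 512 subsets.
Count subsets with r(E)-r(A)=0 and |A|-r(A)=2: 34.

34


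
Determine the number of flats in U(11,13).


Flats of U(11,13): every subset of size < 11 is a flat, plus E itself.
Count = C(13,0) + C(13,1) + C(13,2) + C(13,3) + C(13,4) + C(13,5) + C(13,6) + C(13,7) + C(13,8) + C(13,9) + C(13,10) + 1
     = 1 + 13 + 78 + 286 + 715 + 1287 + 1716 + 1716 + 1287 + 715 + 286 + 1
     = 8101.

8101


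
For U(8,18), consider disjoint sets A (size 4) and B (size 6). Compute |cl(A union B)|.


|A union B| = 4 + 6 = 10 (disjoint).
In U(8,18), cl(S) = S if |S| < 8, else cl(S) = E.
Since 10 >= 8, cl(A union B) = E.
|cl(A union B)| = 18.

18


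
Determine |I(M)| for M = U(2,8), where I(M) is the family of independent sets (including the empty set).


Independent sets of U(2,8) are all subsets of size <= 2.
Count = (8 choose 0) + (8 choose 1) + (8 choose 2)
     = 1 + 8 + 28
     = 37.

37


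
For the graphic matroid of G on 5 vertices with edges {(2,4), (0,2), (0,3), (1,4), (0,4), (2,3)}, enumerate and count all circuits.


A circuit in a graphic matroid = edge set of a simple cycle.
G has 5 vertices and 6 edges.
Enumerating all minimal edge subsets forming cycles...
Total circuits found: 3.

3


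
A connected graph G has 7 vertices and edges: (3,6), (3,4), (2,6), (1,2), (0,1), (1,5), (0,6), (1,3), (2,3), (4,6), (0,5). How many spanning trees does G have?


By Kirchhoff's matrix tree theorem, the number of spanning trees equals
the determinant of any cofactor of the Laplacian matrix L.
G has 7 vertices and 11 edges.
Computing the (6 x 6) cofactor determinant gives 162.

162


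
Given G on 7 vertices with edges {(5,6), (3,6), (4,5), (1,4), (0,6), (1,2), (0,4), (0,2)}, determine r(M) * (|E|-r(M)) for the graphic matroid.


r(M) = |V| - c = 7 - 1 = 6.
nullity = |E| - r(M) = 8 - 6 = 2.
Product = 6 * 2 = 12.

12


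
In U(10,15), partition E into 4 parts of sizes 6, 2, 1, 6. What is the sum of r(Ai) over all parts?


r(Ai) = min(|Ai|, 10) for each part.
Sum = min(6,10) + min(2,10) + min(1,10) + min(6,10)
    = 6 + 2 + 1 + 6
    = 15.

15


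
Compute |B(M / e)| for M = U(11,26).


Contracting e from U(11,26) gives U(10,25).
Bases of U(10,25) = C(25,10) = 3268760.

3268760


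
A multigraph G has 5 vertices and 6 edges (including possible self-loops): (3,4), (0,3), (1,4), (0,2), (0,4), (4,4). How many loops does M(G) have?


In a graphic matroid, a loop is a self-loop edge (u,u) with rank 0.
Examining all 6 edges for self-loops...
Self-loops found: (4,4)
Number of loops = 1.

1


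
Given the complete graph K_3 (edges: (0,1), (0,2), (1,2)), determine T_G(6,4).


T(K_3; x,y) = x^2 + x + y.
T(6,4) = 36 + 6 + 4 = 46.

46


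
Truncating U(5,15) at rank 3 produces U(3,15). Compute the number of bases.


Truncating U(5,15) to rank 3 gives U(3,15).
Bases of U(3,15) are all 3-element subsets of 15 elements.
Number of bases = C(15,3) = (15 * 14 * 13) / (1 * 2 * 3) = 455.

455


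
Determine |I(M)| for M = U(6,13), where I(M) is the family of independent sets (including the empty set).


Independent sets of U(6,13) are all subsets of size <= 6.
Count = C(13,0) + C(13,1) + C(13,2) + C(13,3) + C(13,4) + C(13,5) + C(13,6)
     = 1 + 13 + 78 + 286 + 715 + 1287 + 1716
     = 4096.

4096


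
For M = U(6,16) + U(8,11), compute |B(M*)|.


(M1+M2)* = M1* + M2*.
M1* = U(10,16), bases: C(16,10) = 8008.
M2* = U(3,11), bases: C(11,3) = 165.
|B(M*)| = 8008 * 165 = 1321320.

1321320


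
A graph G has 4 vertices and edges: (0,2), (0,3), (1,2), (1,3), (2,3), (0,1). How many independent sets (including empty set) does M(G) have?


An independent set in a graphic matroid is an acyclic edge subset.
G has 4 vertices and 6 edges.
Enumerate all 2^6 = 64 subsets, checking for acyclicity.
Total independent sets = 38.

38


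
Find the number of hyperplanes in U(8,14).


Hyperplanes of U(8,14) are flats of rank 7.
In a uniform matroid, these are exactly the (7)-element subsets.
Count = C(14,7) = 14! / (7! * 7!) = 3432.

3432


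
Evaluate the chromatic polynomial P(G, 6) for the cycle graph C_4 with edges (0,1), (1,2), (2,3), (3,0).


P(C_4, k) = (k-1)^4 + (-1)^4*(k-1).
P(6) = (5)^4 + 5
= 625 + 5 = 630.

630


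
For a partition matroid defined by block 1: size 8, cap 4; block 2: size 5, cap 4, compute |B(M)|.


A basis picks exactly ci elements from block i.
Number of bases = product of C(|Si|, ci).
= C(8,4) * C(5,4)
= 70 * 5
= 350.

350


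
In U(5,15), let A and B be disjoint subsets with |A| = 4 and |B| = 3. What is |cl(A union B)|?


|A union B| = 4 + 3 = 7 (disjoint).
In U(5,15), cl(S) = S if |S| < 5, else cl(S) = E.
Since 7 >= 5, cl(A union B) = E.
|cl(A union B)| = 15.

15


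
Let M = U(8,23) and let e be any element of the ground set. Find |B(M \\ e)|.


Deleting e from U(8,23) gives U(8,22) since n > r.
Bases of U(8,22) = C(22,8) = 319770.

319770


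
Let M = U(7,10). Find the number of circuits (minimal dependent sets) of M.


In U(7,10), circuits are the (8)-element subsets.
Any set of 8 elements is dependent, and removing any one element gives
an independent set of size 7, so it is a minimal dependent set.
Number of circuits = C(10,8) = 10! / (8! * 2!) = 45.

45


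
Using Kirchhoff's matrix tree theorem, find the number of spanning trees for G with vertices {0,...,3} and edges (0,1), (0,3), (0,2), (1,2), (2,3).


By Kirchhoff's matrix tree theorem, the number of spanning trees equals
the determinant of any cofactor of the Laplacian matrix L.
G has 4 vertices and 5 edges.
Computing the (3 x 3) cofactor determinant gives 8.

8


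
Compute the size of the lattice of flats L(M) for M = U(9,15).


Flats of U(9,15): every subset of size < 9 is a flat, plus E itself.
Count = C(15,0) + C(15,1) + C(15,2) + C(15,3) + C(15,4) + C(15,5) + C(15,6) + C(15,7) + C(15,8) + 1
     = 1 + 15 + 105 + 455 + 1365 + 3003 + 5005 + 6435 + 6435 + 1
     = 22820.

22820


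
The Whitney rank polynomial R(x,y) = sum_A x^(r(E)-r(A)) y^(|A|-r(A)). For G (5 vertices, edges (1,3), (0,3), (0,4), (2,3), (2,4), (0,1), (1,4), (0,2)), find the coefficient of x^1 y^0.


R(x,y) = sum over A in 2^E of x^(r(E)-r(A)) * y^(|A|-r(A)).
G has 5 vertices, 8 edges. r(E) = 4.
Enumerate all 2^8 = 256 subsets.
Count subsets with r(E)-r(A)=1 and |A|-r(A)=0: 52.

52


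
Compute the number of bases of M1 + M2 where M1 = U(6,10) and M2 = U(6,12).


Bases of a direct sum M1 + M2: |B| = |B(M1)| * |B(M2)|.
|B(U(6,10))| = C(10,6) = 210.
|B(U(6,12))| = C(12,6) = 924.
Total bases = 210 * 924 = 194040.

194040


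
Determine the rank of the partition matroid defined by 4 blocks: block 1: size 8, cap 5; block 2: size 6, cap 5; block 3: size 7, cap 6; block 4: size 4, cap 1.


Rank of a partition matroid = sum of min(|Si|, ci) for each block.
= min(8,5) + min(6,5) + min(7,6) + min(4,1)
= 5 + 5 + 6 + 1
= 17.

17


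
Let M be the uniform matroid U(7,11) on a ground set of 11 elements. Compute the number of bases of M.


Bases of U(7,11) are all 7-element subsets of the 11-element ground set.
Number of bases = C(11,7).
C(11,7) = 330.

330


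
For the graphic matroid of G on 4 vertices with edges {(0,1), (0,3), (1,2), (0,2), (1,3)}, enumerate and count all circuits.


A circuit in a graphic matroid = edge set of a simple cycle.
G has 4 vertices and 5 edges.
Enumerating all minimal edge subsets forming cycles...
Total circuits found: 3.

3


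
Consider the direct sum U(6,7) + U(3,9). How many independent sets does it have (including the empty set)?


For a direct sum, |I(M1+M2)| = |I(M1)| * |I(M2)|.
|I(U(6,7))| = sum C(7,k) for k=0..6 = 127.
|I(U(3,9))| = sum C(9,k) for k=0..3 = 130.
Total = 127 * 130 = 16510.

16510


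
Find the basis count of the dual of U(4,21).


The dual of U(r,n) is U(n-r, n) = U(17,21).
Bases of U(17,21) are all (17)-element subsets.
|B(M*)| = C(21,17) = 21! / (17! * 4!) = 5985.

5985


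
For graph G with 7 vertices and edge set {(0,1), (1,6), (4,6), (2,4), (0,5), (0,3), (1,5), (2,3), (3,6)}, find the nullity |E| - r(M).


Cycle rank (nullity) = |E| - r(M) = |E| - (|V| - c).
|E| = 9, |V| = 7, c = 1.
Nullity = 9 - (7 - 1) = 9 - 6 = 3.

3


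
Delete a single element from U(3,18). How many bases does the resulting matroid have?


Deleting e from U(3,18) gives U(3,17) since n > r.
Bases of U(3,17) = C(17,3) = (17 * 16 * 15) / (1 * 2 * 3) = 680.

680


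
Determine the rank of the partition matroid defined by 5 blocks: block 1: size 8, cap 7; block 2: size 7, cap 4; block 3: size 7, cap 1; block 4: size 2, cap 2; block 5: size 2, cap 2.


Rank of a partition matroid = sum of min(|Si|, ci) for each block.
= min(8,7) + min(7,4) + min(7,1) + min(2,2) + min(2,2)
= 7 + 4 + 1 + 2 + 2
= 16.

16


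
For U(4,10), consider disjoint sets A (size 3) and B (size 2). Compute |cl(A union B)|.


|A union B| = 3 + 2 = 5 (disjoint).
In U(4,10), cl(S) = S if |S| < 4, else cl(S) = E.
Since 5 >= 4, cl(A union B) = E.
|cl(A union B)| = 10.

10


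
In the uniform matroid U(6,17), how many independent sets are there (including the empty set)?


Independent sets of U(6,17) are all subsets of size <= 6.
Count = (17 choose 0) + (17 choose 1) + (17 choose 2) + (17 choose 3) + (17 choose 4) + (17 choose 5) + (17 choose 6)
     = 1 + 17 + 136 + 680 + 2380 + 6188 + 12376
     = 21778.

21778


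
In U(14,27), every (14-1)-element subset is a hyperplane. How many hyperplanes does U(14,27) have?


Hyperplanes of U(14,27) are flats of rank 13.
In a uniform matroid, these are exactly the (13)-element subsets.
Count = C(27,13) = 20058300.

20058300


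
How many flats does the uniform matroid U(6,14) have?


Flats of U(6,14): every subset of size < 6 is a flat, plus E itself.
Count = C(14,0) + C(14,1) + C(14,2) + C(14,3) + C(14,4) + C(14,5) + 1
     = 1 + 14 + 91 + 364 + 1001 + 2002 + 1
     = 3474.

3474


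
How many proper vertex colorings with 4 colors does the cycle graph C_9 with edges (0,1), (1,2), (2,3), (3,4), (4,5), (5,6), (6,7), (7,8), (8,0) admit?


P(C_9, k) = (k-1)^9 + (-1)^9*(k-1).
P(4) = (3)^9 - 3
= 19683 - 3 = 19680.

19680


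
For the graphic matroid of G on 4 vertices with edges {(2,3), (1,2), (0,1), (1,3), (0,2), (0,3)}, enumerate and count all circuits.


A circuit in a graphic matroid = edge set of a simple cycle.
G has 4 vertices and 6 edges.
Enumerating all minimal edge subsets forming cycles...
Total circuits found: 7.

7


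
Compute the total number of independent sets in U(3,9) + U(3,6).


For a direct sum, |I(M1+M2)| = |I(M1)| * |I(M2)|.
|I(U(3,9))| = sum C(9,k) for k=0..3 = 130.
|I(U(3,6))| = sum C(6,k) for k=0..3 = 42.
Total = 130 * 42 = 5460.

5460


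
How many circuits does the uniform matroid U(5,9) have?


In U(5,9), circuits are the (6)-element subsets.
Any set of 6 elements is dependent, and removing any one element gives
an independent set of size 5, so it is a minimal dependent set.
Number of circuits = C(9,6) = 9! / (6! * 3!) = 84.

84


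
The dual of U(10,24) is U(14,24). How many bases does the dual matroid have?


The dual of U(r,n) is U(n-r, n) = U(14,24).
Bases of U(14,24) are all (14)-element subsets.
|B(M*)| = C(24,14) = 24! / (14! * 10!) = 1961256.

1961256


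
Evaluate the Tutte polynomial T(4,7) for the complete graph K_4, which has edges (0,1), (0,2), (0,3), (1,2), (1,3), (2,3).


T(K_4; x,y) = x^3 + 3x^2 + 4xy + 2x + y^3 + 3y^2 + 2y.
Substituting x=4, y=7:
= 64 + 48 + 112 + 8 + 343 + 147 + 14
= 736.

736


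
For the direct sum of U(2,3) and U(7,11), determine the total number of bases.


Bases of a direct sum M1 + M2: |B| = |B(M1)| * |B(M2)|.
|B(U(2,3))| = C(3,2) = 3.
|B(U(7,11))| = C(11,7) = 330.
Total bases = 3 * 330 = 990.

990


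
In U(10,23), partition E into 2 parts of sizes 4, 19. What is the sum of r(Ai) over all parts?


r(Ai) = min(|Ai|, 10) for each part.
Sum = min(4,10) + min(19,10)
    = 4 + 10
    = 14.

14


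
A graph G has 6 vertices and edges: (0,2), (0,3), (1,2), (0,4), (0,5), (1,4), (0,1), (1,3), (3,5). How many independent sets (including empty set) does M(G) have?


An independent set in a graphic matroid is an acyclic edge subset.
G has 6 vertices and 9 edges.
Enumerate all 2^9 = 512 subsets, checking for acyclicity.
Total independent sets = 276.

276


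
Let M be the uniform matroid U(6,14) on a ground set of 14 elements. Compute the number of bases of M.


Bases of U(6,14) are all 6-element subsets of the 14-element ground set.
Number of bases = C(14,6).
(14 choose 6) = 3003.

3003


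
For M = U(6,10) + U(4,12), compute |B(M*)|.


(M1+M2)* = M1* + M2*.
M1* = U(4,10), bases: C(10,4) = 210.
M2* = U(8,12), bases: C(12,8) = 495.
|B(M*)| = 210 * 495 = 103950.

103950


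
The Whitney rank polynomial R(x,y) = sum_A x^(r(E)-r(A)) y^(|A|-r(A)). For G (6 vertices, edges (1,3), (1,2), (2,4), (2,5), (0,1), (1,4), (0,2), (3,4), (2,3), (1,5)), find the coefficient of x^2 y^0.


R(x,y) = sum over A in 2^E of x^(r(E)-r(A)) * y^(|A|-r(A)).
G has 6 vertices, 10 edges. r(E) = 5.
Enumerate all 2^10 = 1024 subsets.
Count subsets with r(E)-r(A)=2 and |A|-r(A)=0: 114.

114


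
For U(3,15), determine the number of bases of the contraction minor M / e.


Contracting e from U(3,15) gives U(2,14).
Bases of U(2,14) = C(14,2) = 14! / (2! * 12!) = 91.

91


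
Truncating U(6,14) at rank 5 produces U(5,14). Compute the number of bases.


Truncating U(6,14) to rank 5 gives U(5,14).
Bases of U(5,14) are all 5-element subsets of 14 elements.
Number of bases = C(14,5) = 2002.

2002


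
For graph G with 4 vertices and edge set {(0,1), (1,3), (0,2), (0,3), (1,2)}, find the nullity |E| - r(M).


Cycle rank (nullity) = |E| - r(M) = |E| - (|V| - c).
|E| = 5, |V| = 4, c = 1.
Nullity = 5 - (4 - 1) = 5 - 3 = 2.

2


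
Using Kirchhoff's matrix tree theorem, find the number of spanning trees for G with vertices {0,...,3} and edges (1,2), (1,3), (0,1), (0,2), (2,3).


By Kirchhoff's matrix tree theorem, the number of spanning trees equals
the determinant of any cofactor of the Laplacian matrix L.
G has 4 vertices and 5 edges.
Computing the (3 x 3) cofactor determinant gives 8.

8


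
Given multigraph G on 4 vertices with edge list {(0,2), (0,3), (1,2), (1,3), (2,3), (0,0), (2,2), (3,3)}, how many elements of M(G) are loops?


In a graphic matroid, a loop is a self-loop edge (u,u) with rank 0.
Examining all 8 edges for self-loops...
Self-loops found: (0,0), (2,2), (3,3)
Number of loops = 3.

3


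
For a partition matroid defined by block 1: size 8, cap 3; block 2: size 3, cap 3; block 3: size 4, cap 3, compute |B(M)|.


A basis picks exactly ci elements from block i.
Number of bases = product of C(|Si|, ci).
= C(8,3) * C(3,3) * C(4,3)
= 56 * 1 * 4
= 224.

224


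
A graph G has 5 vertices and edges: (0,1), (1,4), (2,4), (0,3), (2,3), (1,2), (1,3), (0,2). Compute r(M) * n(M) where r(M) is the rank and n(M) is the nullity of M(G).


r(M) = |V| - c = 5 - 1 = 4.
nullity = |E| - r(M) = 8 - 4 = 4.
Product = 4 * 4 = 16.

16


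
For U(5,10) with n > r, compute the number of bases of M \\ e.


Deleting e from U(5,10) gives U(5,9) since n > r.
Bases of U(5,9) = C(9,5) = 9! / (5! * 4!) = 126.

126


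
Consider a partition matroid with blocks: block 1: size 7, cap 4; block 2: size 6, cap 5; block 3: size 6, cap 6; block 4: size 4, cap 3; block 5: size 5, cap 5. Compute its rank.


Rank of a partition matroid = sum of min(|Si|, ci) for each block.
= min(7,4) + min(6,5) + min(6,6) + min(4,3) + min(5,5)
= 4 + 5 + 6 + 3 + 5
= 23.

23


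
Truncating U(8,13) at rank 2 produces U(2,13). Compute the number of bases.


Truncating U(8,13) to rank 2 gives U(2,13).
Bases of U(2,13) are all 2-element subsets of 13 elements.
Number of bases = C(13,2) = 13! / (2! * 11!) = 78.

78


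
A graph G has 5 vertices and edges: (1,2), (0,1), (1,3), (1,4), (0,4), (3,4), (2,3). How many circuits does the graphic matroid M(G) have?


A circuit in a graphic matroid = edge set of a simple cycle.
G has 5 vertices and 7 edges.
Enumerating all minimal edge subsets forming cycles...
Total circuits found: 6.

6


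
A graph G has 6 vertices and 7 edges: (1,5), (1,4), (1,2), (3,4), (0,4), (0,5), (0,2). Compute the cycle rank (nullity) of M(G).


Cycle rank (nullity) = |E| - r(M) = |E| - (|V| - c).
|E| = 7, |V| = 6, c = 1.
Nullity = 7 - (6 - 1) = 7 - 5 = 2.

2


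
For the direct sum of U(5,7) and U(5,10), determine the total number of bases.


Bases of a direct sum M1 + M2: |B| = |B(M1)| * |B(M2)|.
|B(U(5,7))| = C(7,5) = 21.
|B(U(5,10))| = C(10,5) = 252.
Total bases = 21 * 252 = 5292.

5292


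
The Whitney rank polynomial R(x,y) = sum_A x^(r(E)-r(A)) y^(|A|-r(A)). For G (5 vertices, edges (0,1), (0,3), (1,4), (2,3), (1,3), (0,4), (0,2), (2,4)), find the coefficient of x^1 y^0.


R(x,y) = sum over A in 2^E of x^(r(E)-r(A)) * y^(|A|-r(A)).
G has 5 vertices, 8 edges. r(E) = 4.
Enumerate all 2^8 = 256 subsets.
Count subsets with r(E)-r(A)=1 and |A|-r(A)=0: 52.

52


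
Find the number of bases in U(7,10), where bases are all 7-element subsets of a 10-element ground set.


Bases of U(7,10) are all 7-element subsets of the 10-element ground set.
Number of bases = C(10,7).
C(10,7) = 10! / (7! * 3!) = 120.

120


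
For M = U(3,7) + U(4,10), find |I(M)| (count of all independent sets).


For a direct sum, |I(M1+M2)| = |I(M1)| * |I(M2)|.
|I(U(3,7))| = sum C(7,k) for k=0..3 = 64.
|I(U(4,10))| = sum C(10,k) for k=0..4 = 386.
Total = 64 * 386 = 24704.

24704


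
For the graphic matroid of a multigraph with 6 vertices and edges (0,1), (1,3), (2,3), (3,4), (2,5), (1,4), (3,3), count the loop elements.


In a graphic matroid, a loop is a self-loop edge (u,u) with rank 0.
Examining all 7 edges for self-loops...
Self-loops found: (3,3)
Number of loops = 1.

1


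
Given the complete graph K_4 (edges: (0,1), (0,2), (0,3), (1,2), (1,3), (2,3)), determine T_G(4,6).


T(K_4; x,y) = x^3 + 3x^2 + 4xy + 2x + y^3 + 3y^2 + 2y.
Substituting x=4, y=6:
= 64 + 48 + 96 + 8 + 216 + 108 + 12
= 552.

552


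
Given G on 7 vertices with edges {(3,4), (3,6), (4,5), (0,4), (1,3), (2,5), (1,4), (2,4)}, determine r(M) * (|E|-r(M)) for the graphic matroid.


r(M) = |V| - c = 7 - 1 = 6.
nullity = |E| - r(M) = 8 - 6 = 2.
Product = 6 * 2 = 12.

12


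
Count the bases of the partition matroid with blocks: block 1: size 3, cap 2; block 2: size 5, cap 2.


A basis picks exactly ci elements from block i.
Number of bases = product of C(|Si|, ci).
= C(3,2) * C(5,2)
= 3 * 10
= 30.

30


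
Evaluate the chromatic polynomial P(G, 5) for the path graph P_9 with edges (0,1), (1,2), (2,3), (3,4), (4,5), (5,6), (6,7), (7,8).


P(P_9, k) = k * (k-1)^(8).
P(5) = 5 * 4^8 = 5 * 65536 = 327680.

327680


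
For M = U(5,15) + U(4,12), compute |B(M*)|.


(M1+M2)* = M1* + M2*.
M1* = U(10,15), bases: C(15,10) = 3003.
M2* = U(8,12), bases: C(12,8) = 495.
|B(M*)| = 3003 * 495 = 1486485.

1486485


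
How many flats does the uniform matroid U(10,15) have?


Flats of U(10,15): every subset of size < 10 is a flat, plus E itself.
Count = (15 choose 0) + (15 choose 1) + (15 choose 2) + (15 choose 3) + (15 choose 4) + (15 choose 5) + (15 choose 6) + (15 choose 7) + (15 choose 8) + (15 choose 9) + 1
     = 1 + 15 + 105 + 455 + 1365 + 3003 + 5005 + 6435 + 6435 + 5005 + 1
     = 27825.

27825


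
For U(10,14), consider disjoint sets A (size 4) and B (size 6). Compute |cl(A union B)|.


|A union B| = 4 + 6 = 10 (disjoint).
In U(10,14), cl(S) = S if |S| < 10, else cl(S) = E.
Since 10 >= 10, cl(A union B) = E.
|cl(A union B)| = 14.

14


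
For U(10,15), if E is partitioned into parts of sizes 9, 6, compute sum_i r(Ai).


r(Ai) = min(|Ai|, 10) for each part.
Sum = min(9,10) + min(6,10)
    = 9 + 6
    = 15.

15


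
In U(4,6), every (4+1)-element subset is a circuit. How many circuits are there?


In U(4,6), circuits are the (5)-element subsets.
Any set of 5 elements is dependent, and removing any one element gives
an independent set of size 4, so it is a minimal dependent set.
Number of circuits = (6 choose 5) = 6.

6


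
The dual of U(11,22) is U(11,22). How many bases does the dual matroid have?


The dual of U(r,n) is U(n-r, n) = U(11,22).
Bases of U(11,22) are all (11)-element subsets.
|B(M*)| = C(22,11) = 705432.

705432


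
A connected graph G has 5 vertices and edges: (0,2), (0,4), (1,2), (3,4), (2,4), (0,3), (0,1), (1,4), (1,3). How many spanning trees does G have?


By Kirchhoff's matrix tree theorem, the number of spanning trees equals
the determinant of any cofactor of the Laplacian matrix L.
G has 5 vertices and 9 edges.
Computing the (4 x 4) cofactor determinant gives 75.

75


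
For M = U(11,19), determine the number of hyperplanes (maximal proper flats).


Hyperplanes of U(11,19) are flats of rank 10.
In a uniform matroid, these are exactly the (10)-element subsets.
Count = C(19,10) = 92378.

92378


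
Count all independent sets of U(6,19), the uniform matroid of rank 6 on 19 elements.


Independent sets of U(6,19) are all subsets of size <= 6.
Count = (19 choose 0) + (19 choose 1) + (19 choose 2) + (19 choose 3) + (19 choose 4) + (19 choose 5) + (19 choose 6)
     = 1 + 19 + 171 + 969 + 3876 + 11628 + 27132
     = 43796.

43796


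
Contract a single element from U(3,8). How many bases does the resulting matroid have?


Contracting e from U(3,8) gives U(2,7).
Bases of U(2,7) = C(7,2) = 7! / (2! * 5!) = 21.

21


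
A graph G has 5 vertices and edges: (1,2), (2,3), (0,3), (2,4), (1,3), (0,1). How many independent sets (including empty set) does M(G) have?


An independent set in a graphic matroid is an acyclic edge subset.
G has 5 vertices and 6 edges.
Enumerate all 2^6 = 64 subsets, checking for acyclicity.
Total independent sets = 48.

48


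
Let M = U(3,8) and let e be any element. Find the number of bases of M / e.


Contracting e from U(3,8) gives U(2,7).
Bases of U(2,7) = C(7,2) = (7 * 6) / (1 * 2) = 21.

21


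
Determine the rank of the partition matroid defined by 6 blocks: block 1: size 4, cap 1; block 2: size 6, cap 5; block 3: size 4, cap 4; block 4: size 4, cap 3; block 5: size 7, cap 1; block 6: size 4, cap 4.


Rank of a partition matroid = sum of min(|Si|, ci) for each block.
= min(4,1) + min(6,5) + min(4,4) + min(4,3) + min(7,1) + min(4,4)
= 1 + 5 + 4 + 3 + 1 + 4
= 18.

18


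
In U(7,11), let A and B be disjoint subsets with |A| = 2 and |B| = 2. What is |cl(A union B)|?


|A union B| = 2 + 2 = 4 (disjoint).
In U(7,11), cl(S) = S if |S| < 7, else cl(S) = E.
Since 4 < 7, cl(A union B) = A union B.
|cl(A union B)| = 4.

4


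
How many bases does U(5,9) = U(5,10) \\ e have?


Deleting e from U(5,10) gives U(5,9) since n > r.
Bases of U(5,9) = C(9,5) = 126.

126


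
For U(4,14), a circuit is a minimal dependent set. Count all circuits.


In U(4,14), circuits are the (5)-element subsets.
Any set of 5 elements is dependent, and removing any one element gives
an independent set of size 4, so it is a minimal dependent set.
Number of circuits = C(14,5) = 14! / (5! * 9!) = 2002.

2002


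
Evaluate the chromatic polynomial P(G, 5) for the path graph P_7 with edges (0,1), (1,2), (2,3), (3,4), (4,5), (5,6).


P(P_7, k) = k * (k-1)^(6).
P(5) = 5 * 4^6 = 5 * 4096 = 20480.

20480


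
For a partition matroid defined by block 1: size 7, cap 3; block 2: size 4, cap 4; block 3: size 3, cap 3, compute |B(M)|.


A basis picks exactly ci elements from block i.
Number of bases = product of C(|Si|, ci).
= C(7,3) * C(4,4) * C(3,3)
= 35 * 1 * 1
= 35.

35


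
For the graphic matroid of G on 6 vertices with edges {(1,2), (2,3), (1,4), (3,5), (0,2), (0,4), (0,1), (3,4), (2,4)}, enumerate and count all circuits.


A circuit in a graphic matroid = edge set of a simple cycle.
G has 6 vertices and 9 edges.
Enumerating all minimal edge subsets forming cycles...
Total circuits found: 12.

12


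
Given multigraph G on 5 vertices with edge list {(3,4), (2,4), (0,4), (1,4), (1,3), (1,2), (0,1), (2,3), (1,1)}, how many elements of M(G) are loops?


In a graphic matroid, a loop is a self-loop edge (u,u) with rank 0.
Examining all 9 edges for self-loops...
Self-loops found: (1,1)
Number of loops = 1.

1


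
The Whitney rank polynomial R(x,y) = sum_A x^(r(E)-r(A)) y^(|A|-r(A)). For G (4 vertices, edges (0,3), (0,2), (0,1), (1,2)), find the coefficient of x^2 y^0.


R(x,y) = sum over A in 2^E of x^(r(E)-r(A)) * y^(|A|-r(A)).
G has 4 vertices, 4 edges. r(E) = 3.
Enumerate all 2^4 = 16 subsets.
Count subsets with r(E)-r(A)=2 and |A|-r(A)=0: 4.

4


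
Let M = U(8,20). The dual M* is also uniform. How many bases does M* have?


The dual of U(r,n) is U(n-r, n) = U(12,20).
Bases of U(12,20) are all (12)-element subsets.
|B(M*)| = (20 choose 12) = 125970.

125970


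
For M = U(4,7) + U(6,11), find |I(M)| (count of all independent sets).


For a direct sum, |I(M1+M2)| = |I(M1)| * |I(M2)|.
|I(U(4,7))| = sum C(7,k) for k=0..4 = 99.
|I(U(6,11))| = sum C(11,k) for k=0..6 = 1486.
Total = 99 * 1486 = 147114.

147114


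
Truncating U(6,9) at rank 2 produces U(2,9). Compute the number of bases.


Truncating U(6,9) to rank 2 gives U(2,9).
Bases of U(2,9) are all 2-element subsets of 9 elements.
Number of bases = C(9,2) = (9 * 8) / (1 * 2) = 36.

36


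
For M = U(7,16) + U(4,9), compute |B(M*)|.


(M1+M2)* = M1* + M2*.
M1* = U(9,16), bases: C(16,9) = 11440.
M2* = U(5,9), bases: C(9,5) = 126.
|B(M*)| = 11440 * 126 = 1441440.

1441440


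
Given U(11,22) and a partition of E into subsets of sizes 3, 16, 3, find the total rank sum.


r(Ai) = min(|Ai|, 11) for each part.
Sum = min(3,11) + min(16,11) + min(3,11)
    = 3 + 11 + 3
    = 17.

17


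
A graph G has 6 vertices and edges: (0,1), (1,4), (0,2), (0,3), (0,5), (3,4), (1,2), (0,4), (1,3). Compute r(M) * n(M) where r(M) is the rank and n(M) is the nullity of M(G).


r(M) = |V| - c = 6 - 1 = 5.
nullity = |E| - r(M) = 9 - 5 = 4.
Product = 5 * 4 = 20.

20


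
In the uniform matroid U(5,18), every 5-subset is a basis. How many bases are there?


Bases of U(5,18) are all 5-element subsets of the 18-element ground set.
Number of bases = C(18,5).
C(18,5) = 18! / (5! * 13!) = 8568.

8568


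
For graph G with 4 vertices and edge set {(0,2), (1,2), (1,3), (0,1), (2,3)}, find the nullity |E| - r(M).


Cycle rank (nullity) = |E| - r(M) = |E| - (|V| - c).
|E| = 5, |V| = 4, c = 1.
Nullity = 5 - (4 - 1) = 5 - 3 = 2.

2


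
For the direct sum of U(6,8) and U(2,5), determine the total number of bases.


Bases of a direct sum M1 + M2: |B| = |B(M1)| * |B(M2)|.
|B(U(6,8))| = C(8,6) = 28.
|B(U(2,5))| = C(5,2) = 10.
Total bases = 28 * 10 = 280.

280


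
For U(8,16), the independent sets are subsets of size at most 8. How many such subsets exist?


Independent sets of U(8,16) are all subsets of size <= 8.
Count = C(16,0) + C(16,1) + C(16,2) + C(16,3) + C(16,4) + C(16,5) + C(16,6) + C(16,7) + C(16,8)
     = 1 + 16 + 120 + 560 + 1820 + 4368 + 8008 + 11440 + 12870
     = 39203.

39203


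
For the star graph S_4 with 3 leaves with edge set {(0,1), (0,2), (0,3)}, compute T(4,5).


A star on 4 vertices is a tree with 3 edges.
T(x,y) = x^(3) for any tree.
T(4,5) = 4^3 = 64.

64


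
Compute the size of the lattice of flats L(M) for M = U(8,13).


Flats of U(8,13): every subset of size < 8 is a flat, plus E itself.
Count = C(13,0) + C(13,1) + C(13,2) + C(13,3) + C(13,4) + C(13,5) + C(13,6) + C(13,7) + 1
     = 1 + 13 + 78 + 286 + 715 + 1287 + 1716 + 1716 + 1
     = 5813.

5813
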